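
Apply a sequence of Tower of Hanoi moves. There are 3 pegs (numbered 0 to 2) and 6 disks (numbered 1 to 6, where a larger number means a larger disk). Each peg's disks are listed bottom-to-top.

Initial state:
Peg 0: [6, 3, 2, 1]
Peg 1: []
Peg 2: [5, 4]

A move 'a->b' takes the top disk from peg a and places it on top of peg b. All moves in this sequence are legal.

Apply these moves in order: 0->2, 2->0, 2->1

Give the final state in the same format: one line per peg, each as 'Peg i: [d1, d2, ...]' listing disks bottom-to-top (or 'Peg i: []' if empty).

After move 1 (0->2):
Peg 0: [6, 3, 2]
Peg 1: []
Peg 2: [5, 4, 1]

After move 2 (2->0):
Peg 0: [6, 3, 2, 1]
Peg 1: []
Peg 2: [5, 4]

After move 3 (2->1):
Peg 0: [6, 3, 2, 1]
Peg 1: [4]
Peg 2: [5]

Answer: Peg 0: [6, 3, 2, 1]
Peg 1: [4]
Peg 2: [5]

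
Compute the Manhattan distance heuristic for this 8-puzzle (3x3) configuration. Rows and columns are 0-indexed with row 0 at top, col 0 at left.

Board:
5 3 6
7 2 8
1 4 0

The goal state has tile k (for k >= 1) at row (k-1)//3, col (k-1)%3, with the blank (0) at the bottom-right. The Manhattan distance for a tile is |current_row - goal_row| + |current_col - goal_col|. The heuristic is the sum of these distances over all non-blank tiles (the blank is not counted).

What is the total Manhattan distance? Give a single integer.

Tile 5: (0,0)->(1,1) = 2
Tile 3: (0,1)->(0,2) = 1
Tile 6: (0,2)->(1,2) = 1
Tile 7: (1,0)->(2,0) = 1
Tile 2: (1,1)->(0,1) = 1
Tile 8: (1,2)->(2,1) = 2
Tile 1: (2,0)->(0,0) = 2
Tile 4: (2,1)->(1,0) = 2
Sum: 2 + 1 + 1 + 1 + 1 + 2 + 2 + 2 = 12

Answer: 12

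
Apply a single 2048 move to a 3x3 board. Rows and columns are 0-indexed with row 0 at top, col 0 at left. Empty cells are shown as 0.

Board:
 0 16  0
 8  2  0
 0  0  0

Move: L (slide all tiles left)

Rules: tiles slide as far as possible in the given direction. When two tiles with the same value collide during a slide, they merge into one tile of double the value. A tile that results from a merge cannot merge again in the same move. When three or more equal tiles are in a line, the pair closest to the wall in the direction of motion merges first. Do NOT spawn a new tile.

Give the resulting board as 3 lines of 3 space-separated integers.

Answer: 16  0  0
 8  2  0
 0  0  0

Derivation:
Slide left:
row 0: [0, 16, 0] -> [16, 0, 0]
row 1: [8, 2, 0] -> [8, 2, 0]
row 2: [0, 0, 0] -> [0, 0, 0]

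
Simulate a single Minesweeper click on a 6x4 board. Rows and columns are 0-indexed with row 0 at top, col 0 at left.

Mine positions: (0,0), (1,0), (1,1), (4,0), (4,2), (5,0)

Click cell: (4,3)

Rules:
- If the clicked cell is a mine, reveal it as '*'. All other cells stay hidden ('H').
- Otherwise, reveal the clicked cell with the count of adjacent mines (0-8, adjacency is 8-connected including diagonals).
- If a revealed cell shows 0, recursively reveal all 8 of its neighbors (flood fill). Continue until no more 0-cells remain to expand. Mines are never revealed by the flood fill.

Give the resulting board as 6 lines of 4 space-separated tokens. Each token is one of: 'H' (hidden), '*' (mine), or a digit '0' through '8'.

H H H H
H H H H
H H H H
H H H H
H H H 1
H H H H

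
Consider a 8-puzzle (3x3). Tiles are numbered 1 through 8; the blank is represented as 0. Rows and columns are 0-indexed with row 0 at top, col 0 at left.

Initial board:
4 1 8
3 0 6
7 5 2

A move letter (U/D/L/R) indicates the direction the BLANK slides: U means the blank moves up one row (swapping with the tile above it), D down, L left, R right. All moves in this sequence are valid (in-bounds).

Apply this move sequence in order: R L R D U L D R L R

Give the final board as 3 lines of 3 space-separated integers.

After move 1 (R):
4 1 8
3 6 0
7 5 2

After move 2 (L):
4 1 8
3 0 6
7 5 2

After move 3 (R):
4 1 8
3 6 0
7 5 2

After move 4 (D):
4 1 8
3 6 2
7 5 0

After move 5 (U):
4 1 8
3 6 0
7 5 2

After move 6 (L):
4 1 8
3 0 6
7 5 2

After move 7 (D):
4 1 8
3 5 6
7 0 2

After move 8 (R):
4 1 8
3 5 6
7 2 0

After move 9 (L):
4 1 8
3 5 6
7 0 2

After move 10 (R):
4 1 8
3 5 6
7 2 0

Answer: 4 1 8
3 5 6
7 2 0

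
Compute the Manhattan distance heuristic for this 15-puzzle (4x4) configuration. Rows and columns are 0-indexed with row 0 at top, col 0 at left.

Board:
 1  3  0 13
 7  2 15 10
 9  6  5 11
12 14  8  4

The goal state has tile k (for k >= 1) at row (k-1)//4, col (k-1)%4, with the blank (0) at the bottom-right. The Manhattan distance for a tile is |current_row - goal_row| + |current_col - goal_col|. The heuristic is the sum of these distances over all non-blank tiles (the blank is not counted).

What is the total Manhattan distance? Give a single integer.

Answer: 30

Derivation:
Tile 1: at (0,0), goal (0,0), distance |0-0|+|0-0| = 0
Tile 3: at (0,1), goal (0,2), distance |0-0|+|1-2| = 1
Tile 13: at (0,3), goal (3,0), distance |0-3|+|3-0| = 6
Tile 7: at (1,0), goal (1,2), distance |1-1|+|0-2| = 2
Tile 2: at (1,1), goal (0,1), distance |1-0|+|1-1| = 1
Tile 15: at (1,2), goal (3,2), distance |1-3|+|2-2| = 2
Tile 10: at (1,3), goal (2,1), distance |1-2|+|3-1| = 3
Tile 9: at (2,0), goal (2,0), distance |2-2|+|0-0| = 0
Tile 6: at (2,1), goal (1,1), distance |2-1|+|1-1| = 1
Tile 5: at (2,2), goal (1,0), distance |2-1|+|2-0| = 3
Tile 11: at (2,3), goal (2,2), distance |2-2|+|3-2| = 1
Tile 12: at (3,0), goal (2,3), distance |3-2|+|0-3| = 4
Tile 14: at (3,1), goal (3,1), distance |3-3|+|1-1| = 0
Tile 8: at (3,2), goal (1,3), distance |3-1|+|2-3| = 3
Tile 4: at (3,3), goal (0,3), distance |3-0|+|3-3| = 3
Sum: 0 + 1 + 6 + 2 + 1 + 2 + 3 + 0 + 1 + 3 + 1 + 4 + 0 + 3 + 3 = 30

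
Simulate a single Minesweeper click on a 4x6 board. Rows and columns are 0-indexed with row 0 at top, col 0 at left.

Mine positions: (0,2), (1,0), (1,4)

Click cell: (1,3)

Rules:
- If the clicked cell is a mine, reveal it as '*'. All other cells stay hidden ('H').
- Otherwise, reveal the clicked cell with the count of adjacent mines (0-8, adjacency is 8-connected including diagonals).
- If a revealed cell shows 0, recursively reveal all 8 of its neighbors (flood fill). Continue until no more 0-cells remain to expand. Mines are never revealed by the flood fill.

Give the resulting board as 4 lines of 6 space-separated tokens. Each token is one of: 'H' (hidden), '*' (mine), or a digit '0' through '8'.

H H H H H H
H H H 2 H H
H H H H H H
H H H H H H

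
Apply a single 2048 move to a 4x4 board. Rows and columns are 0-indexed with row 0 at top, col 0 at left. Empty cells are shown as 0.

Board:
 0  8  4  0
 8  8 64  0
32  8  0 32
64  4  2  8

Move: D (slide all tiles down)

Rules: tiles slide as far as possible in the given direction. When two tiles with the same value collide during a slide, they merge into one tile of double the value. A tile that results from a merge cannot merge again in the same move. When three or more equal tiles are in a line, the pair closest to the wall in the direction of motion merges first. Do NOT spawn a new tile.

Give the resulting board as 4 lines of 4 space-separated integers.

Answer:  0  0  0  0
 8  8  4  0
32 16 64 32
64  4  2  8

Derivation:
Slide down:
col 0: [0, 8, 32, 64] -> [0, 8, 32, 64]
col 1: [8, 8, 8, 4] -> [0, 8, 16, 4]
col 2: [4, 64, 0, 2] -> [0, 4, 64, 2]
col 3: [0, 0, 32, 8] -> [0, 0, 32, 8]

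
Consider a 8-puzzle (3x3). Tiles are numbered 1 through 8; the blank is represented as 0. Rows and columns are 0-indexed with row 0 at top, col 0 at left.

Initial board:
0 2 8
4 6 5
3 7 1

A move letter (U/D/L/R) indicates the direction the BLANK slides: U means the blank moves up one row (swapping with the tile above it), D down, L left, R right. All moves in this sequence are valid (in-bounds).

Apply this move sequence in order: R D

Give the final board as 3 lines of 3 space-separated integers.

Answer: 2 6 8
4 0 5
3 7 1

Derivation:
After move 1 (R):
2 0 8
4 6 5
3 7 1

After move 2 (D):
2 6 8
4 0 5
3 7 1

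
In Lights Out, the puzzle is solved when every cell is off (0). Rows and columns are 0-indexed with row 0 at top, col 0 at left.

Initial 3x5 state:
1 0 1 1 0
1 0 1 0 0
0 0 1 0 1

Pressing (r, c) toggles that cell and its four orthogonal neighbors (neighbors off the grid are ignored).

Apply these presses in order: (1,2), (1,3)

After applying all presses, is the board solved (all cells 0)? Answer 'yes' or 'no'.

Answer: no

Derivation:
After press 1 at (1,2):
1 0 0 1 0
1 1 0 1 0
0 0 0 0 1

After press 2 at (1,3):
1 0 0 0 0
1 1 1 0 1
0 0 0 1 1

Lights still on: 7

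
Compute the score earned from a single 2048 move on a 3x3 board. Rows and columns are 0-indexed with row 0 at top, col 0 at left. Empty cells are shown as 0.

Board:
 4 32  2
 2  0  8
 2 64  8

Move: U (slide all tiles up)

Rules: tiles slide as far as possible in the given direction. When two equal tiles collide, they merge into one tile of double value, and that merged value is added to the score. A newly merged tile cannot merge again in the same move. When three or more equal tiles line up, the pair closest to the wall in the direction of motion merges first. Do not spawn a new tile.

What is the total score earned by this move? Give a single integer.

Answer: 20

Derivation:
Slide up:
col 0: [4, 2, 2] -> [4, 4, 0]  score +4 (running 4)
col 1: [32, 0, 64] -> [32, 64, 0]  score +0 (running 4)
col 2: [2, 8, 8] -> [2, 16, 0]  score +16 (running 20)
Board after move:
 4 32  2
 4 64 16
 0  0  0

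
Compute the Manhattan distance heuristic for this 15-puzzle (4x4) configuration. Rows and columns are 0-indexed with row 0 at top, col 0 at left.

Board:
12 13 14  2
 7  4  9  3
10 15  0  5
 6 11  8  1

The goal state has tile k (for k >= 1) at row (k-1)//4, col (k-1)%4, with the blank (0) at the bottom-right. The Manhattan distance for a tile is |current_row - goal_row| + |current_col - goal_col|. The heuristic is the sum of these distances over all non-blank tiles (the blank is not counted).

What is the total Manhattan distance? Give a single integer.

Tile 12: at (0,0), goal (2,3), distance |0-2|+|0-3| = 5
Tile 13: at (0,1), goal (3,0), distance |0-3|+|1-0| = 4
Tile 14: at (0,2), goal (3,1), distance |0-3|+|2-1| = 4
Tile 2: at (0,3), goal (0,1), distance |0-0|+|3-1| = 2
Tile 7: at (1,0), goal (1,2), distance |1-1|+|0-2| = 2
Tile 4: at (1,1), goal (0,3), distance |1-0|+|1-3| = 3
Tile 9: at (1,2), goal (2,0), distance |1-2|+|2-0| = 3
Tile 3: at (1,3), goal (0,2), distance |1-0|+|3-2| = 2
Tile 10: at (2,0), goal (2,1), distance |2-2|+|0-1| = 1
Tile 15: at (2,1), goal (3,2), distance |2-3|+|1-2| = 2
Tile 5: at (2,3), goal (1,0), distance |2-1|+|3-0| = 4
Tile 6: at (3,0), goal (1,1), distance |3-1|+|0-1| = 3
Tile 11: at (3,1), goal (2,2), distance |3-2|+|1-2| = 2
Tile 8: at (3,2), goal (1,3), distance |3-1|+|2-3| = 3
Tile 1: at (3,3), goal (0,0), distance |3-0|+|3-0| = 6
Sum: 5 + 4 + 4 + 2 + 2 + 3 + 3 + 2 + 1 + 2 + 4 + 3 + 2 + 3 + 6 = 46

Answer: 46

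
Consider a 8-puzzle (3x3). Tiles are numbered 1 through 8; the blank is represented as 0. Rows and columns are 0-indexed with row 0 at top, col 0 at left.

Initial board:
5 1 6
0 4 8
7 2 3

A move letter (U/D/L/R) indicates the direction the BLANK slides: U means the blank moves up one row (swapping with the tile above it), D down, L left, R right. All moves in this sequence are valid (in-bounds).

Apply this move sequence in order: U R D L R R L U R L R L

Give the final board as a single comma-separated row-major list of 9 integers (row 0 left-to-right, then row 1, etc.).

After move 1 (U):
0 1 6
5 4 8
7 2 3

After move 2 (R):
1 0 6
5 4 8
7 2 3

After move 3 (D):
1 4 6
5 0 8
7 2 3

After move 4 (L):
1 4 6
0 5 8
7 2 3

After move 5 (R):
1 4 6
5 0 8
7 2 3

After move 6 (R):
1 4 6
5 8 0
7 2 3

After move 7 (L):
1 4 6
5 0 8
7 2 3

After move 8 (U):
1 0 6
5 4 8
7 2 3

After move 9 (R):
1 6 0
5 4 8
7 2 3

After move 10 (L):
1 0 6
5 4 8
7 2 3

After move 11 (R):
1 6 0
5 4 8
7 2 3

After move 12 (L):
1 0 6
5 4 8
7 2 3

Answer: 1, 0, 6, 5, 4, 8, 7, 2, 3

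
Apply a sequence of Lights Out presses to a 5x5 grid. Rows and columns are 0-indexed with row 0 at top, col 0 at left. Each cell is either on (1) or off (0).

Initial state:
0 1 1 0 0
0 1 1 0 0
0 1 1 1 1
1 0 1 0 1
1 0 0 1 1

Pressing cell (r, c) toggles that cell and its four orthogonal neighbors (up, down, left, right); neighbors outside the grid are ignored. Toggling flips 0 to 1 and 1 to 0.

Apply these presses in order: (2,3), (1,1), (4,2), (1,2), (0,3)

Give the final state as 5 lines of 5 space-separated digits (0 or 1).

Answer: 0 0 1 1 1
1 1 1 1 0
0 0 1 0 0
1 0 0 1 1
1 1 1 0 1

Derivation:
After press 1 at (2,3):
0 1 1 0 0
0 1 1 1 0
0 1 0 0 0
1 0 1 1 1
1 0 0 1 1

After press 2 at (1,1):
0 0 1 0 0
1 0 0 1 0
0 0 0 0 0
1 0 1 1 1
1 0 0 1 1

After press 3 at (4,2):
0 0 1 0 0
1 0 0 1 0
0 0 0 0 0
1 0 0 1 1
1 1 1 0 1

After press 4 at (1,2):
0 0 0 0 0
1 1 1 0 0
0 0 1 0 0
1 0 0 1 1
1 1 1 0 1

After press 5 at (0,3):
0 0 1 1 1
1 1 1 1 0
0 0 1 0 0
1 0 0 1 1
1 1 1 0 1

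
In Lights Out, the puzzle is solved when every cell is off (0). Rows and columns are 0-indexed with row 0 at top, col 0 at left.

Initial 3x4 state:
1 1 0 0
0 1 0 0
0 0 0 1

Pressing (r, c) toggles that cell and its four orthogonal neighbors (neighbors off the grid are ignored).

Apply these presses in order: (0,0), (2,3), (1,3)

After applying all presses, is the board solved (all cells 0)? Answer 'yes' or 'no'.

Answer: no

Derivation:
After press 1 at (0,0):
0 0 0 0
1 1 0 0
0 0 0 1

After press 2 at (2,3):
0 0 0 0
1 1 0 1
0 0 1 0

After press 3 at (1,3):
0 0 0 1
1 1 1 0
0 0 1 1

Lights still on: 6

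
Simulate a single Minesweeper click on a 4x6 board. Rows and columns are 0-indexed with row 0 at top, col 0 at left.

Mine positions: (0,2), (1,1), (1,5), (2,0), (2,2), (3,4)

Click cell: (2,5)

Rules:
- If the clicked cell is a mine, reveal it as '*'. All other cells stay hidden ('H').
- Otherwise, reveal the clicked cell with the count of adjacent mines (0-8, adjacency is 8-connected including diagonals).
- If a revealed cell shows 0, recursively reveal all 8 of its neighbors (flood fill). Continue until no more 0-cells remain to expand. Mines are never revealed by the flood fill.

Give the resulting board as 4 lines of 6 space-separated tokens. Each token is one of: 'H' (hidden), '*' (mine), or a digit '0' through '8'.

H H H H H H
H H H H H H
H H H H H 2
H H H H H H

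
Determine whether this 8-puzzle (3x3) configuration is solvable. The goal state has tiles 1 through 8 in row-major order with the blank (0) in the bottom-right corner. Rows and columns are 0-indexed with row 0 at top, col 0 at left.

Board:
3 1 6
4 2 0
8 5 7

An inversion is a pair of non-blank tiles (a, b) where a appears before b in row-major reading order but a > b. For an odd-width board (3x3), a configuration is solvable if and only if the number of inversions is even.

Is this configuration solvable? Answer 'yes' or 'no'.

Answer: yes

Derivation:
Inversions (pairs i<j in row-major order where tile[i] > tile[j] > 0): 8
8 is even, so the puzzle is solvable.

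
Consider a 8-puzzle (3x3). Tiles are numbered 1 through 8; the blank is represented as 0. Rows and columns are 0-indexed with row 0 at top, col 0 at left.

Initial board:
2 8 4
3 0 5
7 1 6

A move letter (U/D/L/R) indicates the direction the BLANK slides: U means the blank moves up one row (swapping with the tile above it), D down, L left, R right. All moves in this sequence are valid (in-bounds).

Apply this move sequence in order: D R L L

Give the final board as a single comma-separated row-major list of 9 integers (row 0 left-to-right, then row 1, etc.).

Answer: 2, 8, 4, 3, 1, 5, 0, 7, 6

Derivation:
After move 1 (D):
2 8 4
3 1 5
7 0 6

After move 2 (R):
2 8 4
3 1 5
7 6 0

After move 3 (L):
2 8 4
3 1 5
7 0 6

After move 4 (L):
2 8 4
3 1 5
0 7 6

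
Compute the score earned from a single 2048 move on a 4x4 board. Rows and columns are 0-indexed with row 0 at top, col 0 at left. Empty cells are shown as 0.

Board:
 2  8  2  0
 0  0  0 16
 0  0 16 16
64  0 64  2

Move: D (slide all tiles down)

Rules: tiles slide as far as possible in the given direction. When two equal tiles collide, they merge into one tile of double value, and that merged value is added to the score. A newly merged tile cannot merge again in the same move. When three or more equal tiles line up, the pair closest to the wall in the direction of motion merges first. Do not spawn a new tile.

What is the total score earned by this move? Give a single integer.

Slide down:
col 0: [2, 0, 0, 64] -> [0, 0, 2, 64]  score +0 (running 0)
col 1: [8, 0, 0, 0] -> [0, 0, 0, 8]  score +0 (running 0)
col 2: [2, 0, 16, 64] -> [0, 2, 16, 64]  score +0 (running 0)
col 3: [0, 16, 16, 2] -> [0, 0, 32, 2]  score +32 (running 32)
Board after move:
 0  0  0  0
 0  0  2  0
 2  0 16 32
64  8 64  2

Answer: 32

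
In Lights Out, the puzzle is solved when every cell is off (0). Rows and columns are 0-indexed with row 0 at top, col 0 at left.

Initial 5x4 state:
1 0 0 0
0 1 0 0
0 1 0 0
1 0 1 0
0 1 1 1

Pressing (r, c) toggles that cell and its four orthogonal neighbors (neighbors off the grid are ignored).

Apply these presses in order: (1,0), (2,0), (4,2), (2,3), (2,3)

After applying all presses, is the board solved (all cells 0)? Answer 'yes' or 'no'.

Answer: yes

Derivation:
After press 1 at (1,0):
0 0 0 0
1 0 0 0
1 1 0 0
1 0 1 0
0 1 1 1

After press 2 at (2,0):
0 0 0 0
0 0 0 0
0 0 0 0
0 0 1 0
0 1 1 1

After press 3 at (4,2):
0 0 0 0
0 0 0 0
0 0 0 0
0 0 0 0
0 0 0 0

After press 4 at (2,3):
0 0 0 0
0 0 0 1
0 0 1 1
0 0 0 1
0 0 0 0

After press 5 at (2,3):
0 0 0 0
0 0 0 0
0 0 0 0
0 0 0 0
0 0 0 0

Lights still on: 0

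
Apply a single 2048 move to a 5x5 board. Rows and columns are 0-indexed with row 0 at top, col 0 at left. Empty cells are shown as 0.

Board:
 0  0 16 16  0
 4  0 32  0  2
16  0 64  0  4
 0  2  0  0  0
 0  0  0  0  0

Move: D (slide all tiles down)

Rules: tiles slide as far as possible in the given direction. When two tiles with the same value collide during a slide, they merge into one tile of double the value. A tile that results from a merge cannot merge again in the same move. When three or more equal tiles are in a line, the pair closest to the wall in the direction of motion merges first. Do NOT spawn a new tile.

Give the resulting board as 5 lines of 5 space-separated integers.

Slide down:
col 0: [0, 4, 16, 0, 0] -> [0, 0, 0, 4, 16]
col 1: [0, 0, 0, 2, 0] -> [0, 0, 0, 0, 2]
col 2: [16, 32, 64, 0, 0] -> [0, 0, 16, 32, 64]
col 3: [16, 0, 0, 0, 0] -> [0, 0, 0, 0, 16]
col 4: [0, 2, 4, 0, 0] -> [0, 0, 0, 2, 4]

Answer:  0  0  0  0  0
 0  0  0  0  0
 0  0 16  0  0
 4  0 32  0  2
16  2 64 16  4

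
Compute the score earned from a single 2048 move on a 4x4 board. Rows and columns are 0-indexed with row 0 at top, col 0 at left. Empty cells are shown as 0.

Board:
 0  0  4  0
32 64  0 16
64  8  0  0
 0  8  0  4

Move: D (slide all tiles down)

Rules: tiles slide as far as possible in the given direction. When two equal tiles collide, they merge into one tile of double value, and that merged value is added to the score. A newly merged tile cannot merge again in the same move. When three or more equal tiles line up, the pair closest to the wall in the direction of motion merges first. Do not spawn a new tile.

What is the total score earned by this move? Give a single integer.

Slide down:
col 0: [0, 32, 64, 0] -> [0, 0, 32, 64]  score +0 (running 0)
col 1: [0, 64, 8, 8] -> [0, 0, 64, 16]  score +16 (running 16)
col 2: [4, 0, 0, 0] -> [0, 0, 0, 4]  score +0 (running 16)
col 3: [0, 16, 0, 4] -> [0, 0, 16, 4]  score +0 (running 16)
Board after move:
 0  0  0  0
 0  0  0  0
32 64  0 16
64 16  4  4

Answer: 16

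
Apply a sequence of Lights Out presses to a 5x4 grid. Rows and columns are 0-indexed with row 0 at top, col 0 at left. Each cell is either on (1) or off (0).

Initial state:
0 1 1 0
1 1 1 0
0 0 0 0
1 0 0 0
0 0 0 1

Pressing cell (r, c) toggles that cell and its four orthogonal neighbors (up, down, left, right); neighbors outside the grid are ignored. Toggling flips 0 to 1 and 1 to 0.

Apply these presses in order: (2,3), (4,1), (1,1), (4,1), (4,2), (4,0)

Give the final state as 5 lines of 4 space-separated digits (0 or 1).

Answer: 0 0 1 0
0 0 0 1
0 1 1 1
0 0 1 1
1 0 1 0

Derivation:
After press 1 at (2,3):
0 1 1 0
1 1 1 1
0 0 1 1
1 0 0 1
0 0 0 1

After press 2 at (4,1):
0 1 1 0
1 1 1 1
0 0 1 1
1 1 0 1
1 1 1 1

After press 3 at (1,1):
0 0 1 0
0 0 0 1
0 1 1 1
1 1 0 1
1 1 1 1

After press 4 at (4,1):
0 0 1 0
0 0 0 1
0 1 1 1
1 0 0 1
0 0 0 1

After press 5 at (4,2):
0 0 1 0
0 0 0 1
0 1 1 1
1 0 1 1
0 1 1 0

After press 6 at (4,0):
0 0 1 0
0 0 0 1
0 1 1 1
0 0 1 1
1 0 1 0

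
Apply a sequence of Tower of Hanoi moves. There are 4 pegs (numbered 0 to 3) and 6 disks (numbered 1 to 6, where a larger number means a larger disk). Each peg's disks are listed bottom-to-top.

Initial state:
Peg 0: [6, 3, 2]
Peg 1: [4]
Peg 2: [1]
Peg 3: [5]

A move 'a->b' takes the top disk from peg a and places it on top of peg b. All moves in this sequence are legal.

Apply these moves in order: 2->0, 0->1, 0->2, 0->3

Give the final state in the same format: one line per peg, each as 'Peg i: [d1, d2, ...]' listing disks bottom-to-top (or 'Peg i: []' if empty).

After move 1 (2->0):
Peg 0: [6, 3, 2, 1]
Peg 1: [4]
Peg 2: []
Peg 3: [5]

After move 2 (0->1):
Peg 0: [6, 3, 2]
Peg 1: [4, 1]
Peg 2: []
Peg 3: [5]

After move 3 (0->2):
Peg 0: [6, 3]
Peg 1: [4, 1]
Peg 2: [2]
Peg 3: [5]

After move 4 (0->3):
Peg 0: [6]
Peg 1: [4, 1]
Peg 2: [2]
Peg 3: [5, 3]

Answer: Peg 0: [6]
Peg 1: [4, 1]
Peg 2: [2]
Peg 3: [5, 3]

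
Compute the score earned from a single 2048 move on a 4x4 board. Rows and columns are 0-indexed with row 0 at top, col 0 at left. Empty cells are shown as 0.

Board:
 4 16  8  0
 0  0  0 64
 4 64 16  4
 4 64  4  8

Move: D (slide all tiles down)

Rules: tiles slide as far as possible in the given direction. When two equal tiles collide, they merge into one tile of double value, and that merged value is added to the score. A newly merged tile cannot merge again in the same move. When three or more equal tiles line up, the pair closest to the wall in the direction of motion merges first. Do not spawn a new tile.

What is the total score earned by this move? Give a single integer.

Slide down:
col 0: [4, 0, 4, 4] -> [0, 0, 4, 8]  score +8 (running 8)
col 1: [16, 0, 64, 64] -> [0, 0, 16, 128]  score +128 (running 136)
col 2: [8, 0, 16, 4] -> [0, 8, 16, 4]  score +0 (running 136)
col 3: [0, 64, 4, 8] -> [0, 64, 4, 8]  score +0 (running 136)
Board after move:
  0   0   0   0
  0   0   8  64
  4  16  16   4
  8 128   4   8

Answer: 136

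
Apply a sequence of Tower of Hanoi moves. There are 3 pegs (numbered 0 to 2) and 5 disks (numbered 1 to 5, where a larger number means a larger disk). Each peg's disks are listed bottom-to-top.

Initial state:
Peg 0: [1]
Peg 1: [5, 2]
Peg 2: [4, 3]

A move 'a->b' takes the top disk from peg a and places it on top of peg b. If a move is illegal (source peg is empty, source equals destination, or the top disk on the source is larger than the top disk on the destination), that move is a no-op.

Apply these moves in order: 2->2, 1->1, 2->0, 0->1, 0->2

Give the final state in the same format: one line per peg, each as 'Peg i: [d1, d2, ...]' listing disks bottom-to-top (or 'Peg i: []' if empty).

Answer: Peg 0: []
Peg 1: [5, 2, 1]
Peg 2: [4, 3]

Derivation:
After move 1 (2->2):
Peg 0: [1]
Peg 1: [5, 2]
Peg 2: [4, 3]

After move 2 (1->1):
Peg 0: [1]
Peg 1: [5, 2]
Peg 2: [4, 3]

After move 3 (2->0):
Peg 0: [1]
Peg 1: [5, 2]
Peg 2: [4, 3]

After move 4 (0->1):
Peg 0: []
Peg 1: [5, 2, 1]
Peg 2: [4, 3]

After move 5 (0->2):
Peg 0: []
Peg 1: [5, 2, 1]
Peg 2: [4, 3]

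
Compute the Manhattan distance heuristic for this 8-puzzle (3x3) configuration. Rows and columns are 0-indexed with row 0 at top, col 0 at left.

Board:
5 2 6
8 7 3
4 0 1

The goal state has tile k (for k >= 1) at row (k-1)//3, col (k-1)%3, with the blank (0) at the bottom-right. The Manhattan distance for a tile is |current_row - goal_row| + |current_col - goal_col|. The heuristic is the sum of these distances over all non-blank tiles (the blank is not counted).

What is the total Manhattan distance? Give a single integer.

Answer: 13

Derivation:
Tile 5: at (0,0), goal (1,1), distance |0-1|+|0-1| = 2
Tile 2: at (0,1), goal (0,1), distance |0-0|+|1-1| = 0
Tile 6: at (0,2), goal (1,2), distance |0-1|+|2-2| = 1
Tile 8: at (1,0), goal (2,1), distance |1-2|+|0-1| = 2
Tile 7: at (1,1), goal (2,0), distance |1-2|+|1-0| = 2
Tile 3: at (1,2), goal (0,2), distance |1-0|+|2-2| = 1
Tile 4: at (2,0), goal (1,0), distance |2-1|+|0-0| = 1
Tile 1: at (2,2), goal (0,0), distance |2-0|+|2-0| = 4
Sum: 2 + 0 + 1 + 2 + 2 + 1 + 1 + 4 = 13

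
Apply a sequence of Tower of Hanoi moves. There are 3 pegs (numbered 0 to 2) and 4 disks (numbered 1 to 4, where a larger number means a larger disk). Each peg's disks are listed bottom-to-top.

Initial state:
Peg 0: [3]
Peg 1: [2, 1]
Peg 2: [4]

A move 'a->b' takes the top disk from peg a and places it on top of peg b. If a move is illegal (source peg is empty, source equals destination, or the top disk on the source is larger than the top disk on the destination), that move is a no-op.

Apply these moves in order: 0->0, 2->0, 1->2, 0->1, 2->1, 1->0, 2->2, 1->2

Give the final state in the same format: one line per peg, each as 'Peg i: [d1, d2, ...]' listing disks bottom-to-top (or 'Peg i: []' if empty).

After move 1 (0->0):
Peg 0: [3]
Peg 1: [2, 1]
Peg 2: [4]

After move 2 (2->0):
Peg 0: [3]
Peg 1: [2, 1]
Peg 2: [4]

After move 3 (1->2):
Peg 0: [3]
Peg 1: [2]
Peg 2: [4, 1]

After move 4 (0->1):
Peg 0: [3]
Peg 1: [2]
Peg 2: [4, 1]

After move 5 (2->1):
Peg 0: [3]
Peg 1: [2, 1]
Peg 2: [4]

After move 6 (1->0):
Peg 0: [3, 1]
Peg 1: [2]
Peg 2: [4]

After move 7 (2->2):
Peg 0: [3, 1]
Peg 1: [2]
Peg 2: [4]

After move 8 (1->2):
Peg 0: [3, 1]
Peg 1: []
Peg 2: [4, 2]

Answer: Peg 0: [3, 1]
Peg 1: []
Peg 2: [4, 2]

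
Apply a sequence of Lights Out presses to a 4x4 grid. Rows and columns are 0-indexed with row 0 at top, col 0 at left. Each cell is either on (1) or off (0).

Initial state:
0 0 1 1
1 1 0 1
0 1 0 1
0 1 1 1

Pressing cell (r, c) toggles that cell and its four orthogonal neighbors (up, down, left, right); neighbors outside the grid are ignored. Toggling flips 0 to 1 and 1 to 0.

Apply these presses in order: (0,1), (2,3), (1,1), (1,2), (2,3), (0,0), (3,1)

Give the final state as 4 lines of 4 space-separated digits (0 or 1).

After press 1 at (0,1):
1 1 0 1
1 0 0 1
0 1 0 1
0 1 1 1

After press 2 at (2,3):
1 1 0 1
1 0 0 0
0 1 1 0
0 1 1 0

After press 3 at (1,1):
1 0 0 1
0 1 1 0
0 0 1 0
0 1 1 0

After press 4 at (1,2):
1 0 1 1
0 0 0 1
0 0 0 0
0 1 1 0

After press 5 at (2,3):
1 0 1 1
0 0 0 0
0 0 1 1
0 1 1 1

After press 6 at (0,0):
0 1 1 1
1 0 0 0
0 0 1 1
0 1 1 1

After press 7 at (3,1):
0 1 1 1
1 0 0 0
0 1 1 1
1 0 0 1

Answer: 0 1 1 1
1 0 0 0
0 1 1 1
1 0 0 1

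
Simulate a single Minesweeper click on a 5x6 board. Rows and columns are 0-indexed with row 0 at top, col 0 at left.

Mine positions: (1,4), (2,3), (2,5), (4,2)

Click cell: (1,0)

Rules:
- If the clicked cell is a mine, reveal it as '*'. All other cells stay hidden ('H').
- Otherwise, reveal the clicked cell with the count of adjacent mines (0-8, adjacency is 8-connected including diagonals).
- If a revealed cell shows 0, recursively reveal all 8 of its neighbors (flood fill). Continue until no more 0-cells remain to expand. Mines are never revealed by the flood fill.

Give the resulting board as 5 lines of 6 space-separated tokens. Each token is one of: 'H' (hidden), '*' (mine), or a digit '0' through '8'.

0 0 0 1 H H
0 0 1 2 H H
0 0 1 H H H
0 1 2 H H H
0 1 H H H H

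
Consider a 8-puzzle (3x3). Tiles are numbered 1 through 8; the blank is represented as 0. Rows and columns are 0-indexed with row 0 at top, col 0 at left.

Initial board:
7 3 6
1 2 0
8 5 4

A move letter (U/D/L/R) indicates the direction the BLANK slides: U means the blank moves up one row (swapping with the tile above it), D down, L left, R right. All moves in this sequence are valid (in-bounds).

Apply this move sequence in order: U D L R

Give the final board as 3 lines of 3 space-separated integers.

After move 1 (U):
7 3 0
1 2 6
8 5 4

After move 2 (D):
7 3 6
1 2 0
8 5 4

After move 3 (L):
7 3 6
1 0 2
8 5 4

After move 4 (R):
7 3 6
1 2 0
8 5 4

Answer: 7 3 6
1 2 0
8 5 4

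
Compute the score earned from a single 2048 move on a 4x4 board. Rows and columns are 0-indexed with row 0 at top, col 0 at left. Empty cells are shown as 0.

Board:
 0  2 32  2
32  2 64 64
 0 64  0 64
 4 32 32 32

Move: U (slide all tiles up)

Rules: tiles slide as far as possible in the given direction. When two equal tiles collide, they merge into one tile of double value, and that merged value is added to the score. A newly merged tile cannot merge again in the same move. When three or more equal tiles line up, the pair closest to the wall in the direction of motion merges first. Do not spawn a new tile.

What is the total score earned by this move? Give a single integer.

Answer: 132

Derivation:
Slide up:
col 0: [0, 32, 0, 4] -> [32, 4, 0, 0]  score +0 (running 0)
col 1: [2, 2, 64, 32] -> [4, 64, 32, 0]  score +4 (running 4)
col 2: [32, 64, 0, 32] -> [32, 64, 32, 0]  score +0 (running 4)
col 3: [2, 64, 64, 32] -> [2, 128, 32, 0]  score +128 (running 132)
Board after move:
 32   4  32   2
  4  64  64 128
  0  32  32  32
  0   0   0   0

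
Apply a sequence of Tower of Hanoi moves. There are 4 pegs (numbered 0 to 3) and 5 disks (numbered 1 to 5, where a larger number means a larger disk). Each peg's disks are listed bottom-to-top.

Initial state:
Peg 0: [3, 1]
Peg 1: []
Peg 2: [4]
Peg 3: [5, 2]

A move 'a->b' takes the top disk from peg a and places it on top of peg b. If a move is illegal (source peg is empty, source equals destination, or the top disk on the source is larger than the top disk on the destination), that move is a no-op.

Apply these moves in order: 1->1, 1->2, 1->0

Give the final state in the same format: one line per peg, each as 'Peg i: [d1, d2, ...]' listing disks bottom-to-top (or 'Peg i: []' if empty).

After move 1 (1->1):
Peg 0: [3, 1]
Peg 1: []
Peg 2: [4]
Peg 3: [5, 2]

After move 2 (1->2):
Peg 0: [3, 1]
Peg 1: []
Peg 2: [4]
Peg 3: [5, 2]

After move 3 (1->0):
Peg 0: [3, 1]
Peg 1: []
Peg 2: [4]
Peg 3: [5, 2]

Answer: Peg 0: [3, 1]
Peg 1: []
Peg 2: [4]
Peg 3: [5, 2]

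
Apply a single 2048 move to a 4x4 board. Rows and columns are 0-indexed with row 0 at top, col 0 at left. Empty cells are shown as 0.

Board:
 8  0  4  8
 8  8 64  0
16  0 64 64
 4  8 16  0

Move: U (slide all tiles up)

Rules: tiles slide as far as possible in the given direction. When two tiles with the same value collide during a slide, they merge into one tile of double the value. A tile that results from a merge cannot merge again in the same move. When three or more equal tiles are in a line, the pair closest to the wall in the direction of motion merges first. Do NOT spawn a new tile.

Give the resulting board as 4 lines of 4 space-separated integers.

Slide up:
col 0: [8, 8, 16, 4] -> [16, 16, 4, 0]
col 1: [0, 8, 0, 8] -> [16, 0, 0, 0]
col 2: [4, 64, 64, 16] -> [4, 128, 16, 0]
col 3: [8, 0, 64, 0] -> [8, 64, 0, 0]

Answer:  16  16   4   8
 16   0 128  64
  4   0  16   0
  0   0   0   0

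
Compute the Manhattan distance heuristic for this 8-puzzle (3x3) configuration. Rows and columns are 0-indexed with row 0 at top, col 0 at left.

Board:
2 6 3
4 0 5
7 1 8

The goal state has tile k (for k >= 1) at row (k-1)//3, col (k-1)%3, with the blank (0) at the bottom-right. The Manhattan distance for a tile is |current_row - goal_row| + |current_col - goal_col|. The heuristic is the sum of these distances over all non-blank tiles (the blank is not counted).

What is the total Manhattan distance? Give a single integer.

Answer: 8

Derivation:
Tile 2: (0,0)->(0,1) = 1
Tile 6: (0,1)->(1,2) = 2
Tile 3: (0,2)->(0,2) = 0
Tile 4: (1,0)->(1,0) = 0
Tile 5: (1,2)->(1,1) = 1
Tile 7: (2,0)->(2,0) = 0
Tile 1: (2,1)->(0,0) = 3
Tile 8: (2,2)->(2,1) = 1
Sum: 1 + 2 + 0 + 0 + 1 + 0 + 3 + 1 = 8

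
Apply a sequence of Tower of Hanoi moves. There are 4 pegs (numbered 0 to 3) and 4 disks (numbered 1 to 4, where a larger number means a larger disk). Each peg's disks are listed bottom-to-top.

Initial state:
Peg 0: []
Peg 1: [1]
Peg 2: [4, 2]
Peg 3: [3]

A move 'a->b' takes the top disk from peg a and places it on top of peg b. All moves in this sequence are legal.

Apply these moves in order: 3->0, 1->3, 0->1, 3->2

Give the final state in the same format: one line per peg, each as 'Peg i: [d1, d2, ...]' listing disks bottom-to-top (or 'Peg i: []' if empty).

After move 1 (3->0):
Peg 0: [3]
Peg 1: [1]
Peg 2: [4, 2]
Peg 3: []

After move 2 (1->3):
Peg 0: [3]
Peg 1: []
Peg 2: [4, 2]
Peg 3: [1]

After move 3 (0->1):
Peg 0: []
Peg 1: [3]
Peg 2: [4, 2]
Peg 3: [1]

After move 4 (3->2):
Peg 0: []
Peg 1: [3]
Peg 2: [4, 2, 1]
Peg 3: []

Answer: Peg 0: []
Peg 1: [3]
Peg 2: [4, 2, 1]
Peg 3: []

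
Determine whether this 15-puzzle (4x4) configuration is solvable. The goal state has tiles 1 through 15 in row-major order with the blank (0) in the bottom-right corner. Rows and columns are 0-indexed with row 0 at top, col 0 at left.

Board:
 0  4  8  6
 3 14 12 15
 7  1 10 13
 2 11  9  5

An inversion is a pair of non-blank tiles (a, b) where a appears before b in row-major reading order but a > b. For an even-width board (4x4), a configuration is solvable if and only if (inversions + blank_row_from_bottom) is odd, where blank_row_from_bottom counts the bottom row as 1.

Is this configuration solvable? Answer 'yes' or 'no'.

Answer: no

Derivation:
Inversions: 52
Blank is in row 0 (0-indexed from top), which is row 4 counting from the bottom (bottom = 1).
52 + 4 = 56, which is even, so the puzzle is not solvable.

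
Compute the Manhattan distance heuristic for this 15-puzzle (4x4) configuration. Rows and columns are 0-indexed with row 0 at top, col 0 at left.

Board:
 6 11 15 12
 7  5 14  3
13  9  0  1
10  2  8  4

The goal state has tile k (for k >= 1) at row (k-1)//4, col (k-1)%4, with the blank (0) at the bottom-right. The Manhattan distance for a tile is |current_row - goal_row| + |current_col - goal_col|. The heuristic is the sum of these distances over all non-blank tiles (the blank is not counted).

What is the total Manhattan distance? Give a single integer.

Tile 6: at (0,0), goal (1,1), distance |0-1|+|0-1| = 2
Tile 11: at (0,1), goal (2,2), distance |0-2|+|1-2| = 3
Tile 15: at (0,2), goal (3,2), distance |0-3|+|2-2| = 3
Tile 12: at (0,3), goal (2,3), distance |0-2|+|3-3| = 2
Tile 7: at (1,0), goal (1,2), distance |1-1|+|0-2| = 2
Tile 5: at (1,1), goal (1,0), distance |1-1|+|1-0| = 1
Tile 14: at (1,2), goal (3,1), distance |1-3|+|2-1| = 3
Tile 3: at (1,3), goal (0,2), distance |1-0|+|3-2| = 2
Tile 13: at (2,0), goal (3,0), distance |2-3|+|0-0| = 1
Tile 9: at (2,1), goal (2,0), distance |2-2|+|1-0| = 1
Tile 1: at (2,3), goal (0,0), distance |2-0|+|3-0| = 5
Tile 10: at (3,0), goal (2,1), distance |3-2|+|0-1| = 2
Tile 2: at (3,1), goal (0,1), distance |3-0|+|1-1| = 3
Tile 8: at (3,2), goal (1,3), distance |3-1|+|2-3| = 3
Tile 4: at (3,3), goal (0,3), distance |3-0|+|3-3| = 3
Sum: 2 + 3 + 3 + 2 + 2 + 1 + 3 + 2 + 1 + 1 + 5 + 2 + 3 + 3 + 3 = 36

Answer: 36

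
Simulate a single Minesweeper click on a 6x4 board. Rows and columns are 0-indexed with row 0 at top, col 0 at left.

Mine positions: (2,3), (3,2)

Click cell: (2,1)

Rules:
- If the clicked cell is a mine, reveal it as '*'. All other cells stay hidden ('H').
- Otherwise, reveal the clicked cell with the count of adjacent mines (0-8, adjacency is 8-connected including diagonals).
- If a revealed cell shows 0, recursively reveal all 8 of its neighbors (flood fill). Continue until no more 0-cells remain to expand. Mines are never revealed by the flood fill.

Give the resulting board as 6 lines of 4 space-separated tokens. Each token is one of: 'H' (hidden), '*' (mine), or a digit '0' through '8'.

H H H H
H H H H
H 1 H H
H H H H
H H H H
H H H H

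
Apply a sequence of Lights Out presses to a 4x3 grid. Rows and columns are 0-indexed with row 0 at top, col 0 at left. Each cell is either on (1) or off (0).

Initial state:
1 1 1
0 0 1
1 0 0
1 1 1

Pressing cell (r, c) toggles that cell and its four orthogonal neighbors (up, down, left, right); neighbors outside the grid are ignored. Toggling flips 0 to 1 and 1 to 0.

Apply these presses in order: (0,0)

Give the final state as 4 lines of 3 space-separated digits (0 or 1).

After press 1 at (0,0):
0 0 1
1 0 1
1 0 0
1 1 1

Answer: 0 0 1
1 0 1
1 0 0
1 1 1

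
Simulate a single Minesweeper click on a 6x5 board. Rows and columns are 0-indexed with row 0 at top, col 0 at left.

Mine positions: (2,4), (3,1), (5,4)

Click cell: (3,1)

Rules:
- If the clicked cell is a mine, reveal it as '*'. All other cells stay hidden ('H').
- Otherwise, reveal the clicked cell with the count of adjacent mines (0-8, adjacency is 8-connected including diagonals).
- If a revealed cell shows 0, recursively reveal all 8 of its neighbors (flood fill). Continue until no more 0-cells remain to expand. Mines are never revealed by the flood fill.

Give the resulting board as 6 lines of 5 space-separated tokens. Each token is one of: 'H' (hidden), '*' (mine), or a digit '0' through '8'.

H H H H H
H H H H H
H H H H H
H * H H H
H H H H H
H H H H H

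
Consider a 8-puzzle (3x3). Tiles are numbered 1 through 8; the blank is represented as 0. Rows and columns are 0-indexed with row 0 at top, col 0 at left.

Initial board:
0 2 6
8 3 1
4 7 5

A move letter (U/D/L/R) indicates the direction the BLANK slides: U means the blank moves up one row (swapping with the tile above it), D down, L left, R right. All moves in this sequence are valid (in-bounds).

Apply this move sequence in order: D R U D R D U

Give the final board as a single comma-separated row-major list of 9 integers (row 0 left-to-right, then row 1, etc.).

After move 1 (D):
8 2 6
0 3 1
4 7 5

After move 2 (R):
8 2 6
3 0 1
4 7 5

After move 3 (U):
8 0 6
3 2 1
4 7 5

After move 4 (D):
8 2 6
3 0 1
4 7 5

After move 5 (R):
8 2 6
3 1 0
4 7 5

After move 6 (D):
8 2 6
3 1 5
4 7 0

After move 7 (U):
8 2 6
3 1 0
4 7 5

Answer: 8, 2, 6, 3, 1, 0, 4, 7, 5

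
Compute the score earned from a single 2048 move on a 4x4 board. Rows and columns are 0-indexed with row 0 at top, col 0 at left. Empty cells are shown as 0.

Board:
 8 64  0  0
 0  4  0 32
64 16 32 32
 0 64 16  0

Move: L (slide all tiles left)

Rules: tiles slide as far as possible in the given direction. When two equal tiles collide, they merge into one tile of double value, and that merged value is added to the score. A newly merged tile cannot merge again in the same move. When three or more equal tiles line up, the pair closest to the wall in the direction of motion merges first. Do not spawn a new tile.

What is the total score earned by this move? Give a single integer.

Slide left:
row 0: [8, 64, 0, 0] -> [8, 64, 0, 0]  score +0 (running 0)
row 1: [0, 4, 0, 32] -> [4, 32, 0, 0]  score +0 (running 0)
row 2: [64, 16, 32, 32] -> [64, 16, 64, 0]  score +64 (running 64)
row 3: [0, 64, 16, 0] -> [64, 16, 0, 0]  score +0 (running 64)
Board after move:
 8 64  0  0
 4 32  0  0
64 16 64  0
64 16  0  0

Answer: 64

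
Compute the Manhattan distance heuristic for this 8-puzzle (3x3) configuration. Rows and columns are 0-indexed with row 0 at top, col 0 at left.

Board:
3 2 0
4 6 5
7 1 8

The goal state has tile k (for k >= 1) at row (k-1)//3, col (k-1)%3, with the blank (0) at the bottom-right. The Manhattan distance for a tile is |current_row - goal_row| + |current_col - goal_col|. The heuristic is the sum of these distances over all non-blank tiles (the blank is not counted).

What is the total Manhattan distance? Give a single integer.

Tile 3: (0,0)->(0,2) = 2
Tile 2: (0,1)->(0,1) = 0
Tile 4: (1,0)->(1,0) = 0
Tile 6: (1,1)->(1,2) = 1
Tile 5: (1,2)->(1,1) = 1
Tile 7: (2,0)->(2,0) = 0
Tile 1: (2,1)->(0,0) = 3
Tile 8: (2,2)->(2,1) = 1
Sum: 2 + 0 + 0 + 1 + 1 + 0 + 3 + 1 = 8

Answer: 8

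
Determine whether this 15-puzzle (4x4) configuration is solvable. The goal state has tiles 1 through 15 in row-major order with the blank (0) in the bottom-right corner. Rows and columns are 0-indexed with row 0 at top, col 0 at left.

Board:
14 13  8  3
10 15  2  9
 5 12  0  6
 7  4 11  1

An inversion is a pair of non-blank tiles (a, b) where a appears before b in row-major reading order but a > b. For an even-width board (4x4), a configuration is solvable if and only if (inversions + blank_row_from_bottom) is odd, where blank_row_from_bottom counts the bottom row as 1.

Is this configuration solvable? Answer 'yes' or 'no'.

Answer: yes

Derivation:
Inversions: 69
Blank is in row 2 (0-indexed from top), which is row 2 counting from the bottom (bottom = 1).
69 + 2 = 71, which is odd, so the puzzle is solvable.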